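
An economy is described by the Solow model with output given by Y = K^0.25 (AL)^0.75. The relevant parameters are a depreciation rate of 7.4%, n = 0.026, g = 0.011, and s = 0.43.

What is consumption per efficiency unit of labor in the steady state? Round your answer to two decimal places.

c* ≈ 0.90

At the steady state, Δk = 0, so s·k^α = (n + g + δ)·k.
Rearranging, k^(1−α) = s / (n + g + δ).
k^0.75 = 0.43 / (0.026 + 0.011 + 0.074) = 0.43 / 0.111 = 3.8739
k* = 3.8739^(1/0.75) ≈ 6.0841
y* = (k*)^α = 6.0841^0.25 ≈ 1.5705
c* = (1 − s)·y* = (1 − 0.43) × 1.5705 ≈ 0.8952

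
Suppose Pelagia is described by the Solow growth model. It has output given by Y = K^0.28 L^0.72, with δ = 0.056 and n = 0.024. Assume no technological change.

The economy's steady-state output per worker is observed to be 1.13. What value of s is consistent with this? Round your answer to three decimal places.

In steady state, investment equals break-even investment: s·k^α = (n + δ)·k.
Since y* = [s/(n + δ)]^(α/(1−α)), we have s/(n + δ) = (y*)^((1−α)/α) = 1.13^2.5714 = 1.3693.
Therefore s = 1.3693 × (n + δ) = 1.3693 × 0.080 = 0.1095.

s ≈ 0.110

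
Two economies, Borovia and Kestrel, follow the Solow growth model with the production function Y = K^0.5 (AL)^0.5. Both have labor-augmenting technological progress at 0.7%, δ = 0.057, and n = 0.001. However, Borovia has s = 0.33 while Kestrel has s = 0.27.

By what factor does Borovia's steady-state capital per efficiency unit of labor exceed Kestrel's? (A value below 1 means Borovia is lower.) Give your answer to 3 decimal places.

Steady-state k* = [s/(n + g + δ)]^(1/(1−α)), so the ratio is [ (s_B/(n + g + δ)_B) / (s_K/(n + g + δ)_K) ]^2.
s_B/(n + g + δ)_B = 0.33/0.065 = 5.0769; s_K/(n + g + δ)_K = 0.27/0.065 = 4.1538.
Ratio = (5.0769/4.1538)^2 = 1.2222^2 ≈ 1.4938

k*_B / k*_K ≈ 1.494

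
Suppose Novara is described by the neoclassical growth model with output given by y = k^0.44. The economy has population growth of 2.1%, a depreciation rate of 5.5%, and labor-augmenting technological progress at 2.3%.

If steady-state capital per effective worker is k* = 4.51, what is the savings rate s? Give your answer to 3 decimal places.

In steady state, investment equals break-even investment: s·k^α = (n + g + δ)·k.
So s / (n + g + δ) = (k*)^(1−α) = 4.51^0.56 = 2.3245.
Therefore s = 2.3245 × (n + g + δ) = 2.3245 × 0.099 = 0.2301.

s ≈ 0.230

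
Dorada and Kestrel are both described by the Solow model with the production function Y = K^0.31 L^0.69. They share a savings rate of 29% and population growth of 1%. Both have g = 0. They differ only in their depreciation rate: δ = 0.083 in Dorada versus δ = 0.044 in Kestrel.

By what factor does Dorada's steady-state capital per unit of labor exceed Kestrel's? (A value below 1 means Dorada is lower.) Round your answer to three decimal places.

k*_D / k*_K ≈ 0.455

Steady-state k* = [s/(n + δ)]^(1/(1−α)), so the ratio is [ (s_D/(n + δ)_D) / (s_K/(n + δ)_K) ]^1.4493.
s_D/(n + δ)_D = 0.29/0.093 = 3.1183; s_K/(n + δ)_K = 0.29/0.054 = 5.3704.
Ratio = (3.1183/5.3704)^1.4493 = 0.5806^1.4493 ≈ 0.4548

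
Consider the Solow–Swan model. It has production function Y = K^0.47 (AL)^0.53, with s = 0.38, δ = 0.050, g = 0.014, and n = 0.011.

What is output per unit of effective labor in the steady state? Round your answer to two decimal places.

In steady state, investment equals break-even investment: s·k^α = (n + g + δ)·k.
Rearranging, k^(1−α) = s / (n + g + δ).
k^0.53 = 0.38 / (0.011 + 0.014 + 0.050) = 0.38 / 0.075 = 5.0667
k* = 5.0667^(1/0.53) ≈ 21.3634
y* = (k*)^α = 21.3634^0.47 ≈ 4.2164

y* = 4.22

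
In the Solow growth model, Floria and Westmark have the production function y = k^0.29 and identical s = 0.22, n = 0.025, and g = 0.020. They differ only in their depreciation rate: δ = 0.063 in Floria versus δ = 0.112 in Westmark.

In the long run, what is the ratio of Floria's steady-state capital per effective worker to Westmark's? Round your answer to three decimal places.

Steady-state k* = [s/(n + g + δ)]^(1/(1−α)), so the ratio is [ (s_F/(n + g + δ)_F) / (s_W/(n + g + δ)_W) ]^1.4085.
s_F/(n + g + δ)_F = 0.22/0.108 = 2.0370; s_W/(n + g + δ)_W = 0.22/0.157 = 1.4013.
Ratio = (2.0370/1.4013)^1.4085 = 1.4537^1.4085 ≈ 1.6937

k*_F / k*_W ≈ 1.694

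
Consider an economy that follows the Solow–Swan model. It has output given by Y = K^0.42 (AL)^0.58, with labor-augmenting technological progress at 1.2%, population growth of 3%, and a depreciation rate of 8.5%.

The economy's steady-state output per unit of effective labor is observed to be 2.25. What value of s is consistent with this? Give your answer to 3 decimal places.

s ≈ 0.389

Steady state requires s·f(k) = (n + g + δ)·k, i.e. s·k^α = (n + g + δ)·k.
Since y* = [s/(n + g + δ)]^(α/(1−α)), we have s/(n + g + δ) = (y*)^((1−α)/α) = 2.25^1.381 = 3.0645.
Therefore s = 3.0645 × (n + g + δ) = 3.0645 × 0.127 = 0.3892.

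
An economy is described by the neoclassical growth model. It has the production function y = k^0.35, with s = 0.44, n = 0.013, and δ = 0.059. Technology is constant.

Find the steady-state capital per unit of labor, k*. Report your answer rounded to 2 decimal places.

k* = 16.20

At the steady state, Δk = 0, so s·k^α = (n + δ)·k.
Rearranging, k^(1−α) = s / (n + δ).
k^0.65 = 0.44 / (0.013 + 0.059) = 0.44 / 0.072 = 6.1111
k* = 6.1111^(1/0.65) ≈ 16.1962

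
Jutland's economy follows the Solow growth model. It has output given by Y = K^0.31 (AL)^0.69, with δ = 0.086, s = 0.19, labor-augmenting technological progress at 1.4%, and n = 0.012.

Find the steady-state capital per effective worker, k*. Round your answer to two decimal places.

Steady state requires s·f(k) = (n + g + δ)·k, i.e. s·k^α = (n + g + δ)·k.
Rearranging, k^(1−α) = s / (n + g + δ).
k^0.69 = 0.19 / (0.012 + 0.014 + 0.086) = 0.19 / 0.112 = 1.6964
k* = 1.6964^(1/0.69) ≈ 2.1510

k* = 2.15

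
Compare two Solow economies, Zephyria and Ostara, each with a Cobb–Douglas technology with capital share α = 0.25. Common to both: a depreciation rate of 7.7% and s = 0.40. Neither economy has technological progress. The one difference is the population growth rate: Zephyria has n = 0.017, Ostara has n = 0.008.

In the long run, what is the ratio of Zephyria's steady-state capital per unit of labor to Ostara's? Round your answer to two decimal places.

Steady-state k* = [s/(n + δ)]^(1/(1−α)), so the ratio is [ (s_Z/(n + δ)_Z) / (s_O/(n + δ)_O) ]^1.3333.
s_Z/(n + δ)_Z = 0.40/0.094 = 4.2553; s_O/(n + δ)_O = 0.40/0.085 = 4.7059.
Ratio = (4.2553/4.7059)^1.3333 = 0.9042^1.3333 ≈ 0.8744

ratio ≈ 0.87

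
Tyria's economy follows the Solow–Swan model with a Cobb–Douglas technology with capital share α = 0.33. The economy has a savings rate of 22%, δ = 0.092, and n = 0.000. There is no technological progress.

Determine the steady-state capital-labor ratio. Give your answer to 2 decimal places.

In steady state, investment equals break-even investment: s·k^α = (n + δ)·k.
Dividing both sides by k: k^(1−α) = s / (n + δ).
k^0.67 = 0.22 / (0.000 + 0.092) = 0.22 / 0.092 = 2.3913
k* = 2.3913^(1/0.67) ≈ 3.6739

k* = 3.67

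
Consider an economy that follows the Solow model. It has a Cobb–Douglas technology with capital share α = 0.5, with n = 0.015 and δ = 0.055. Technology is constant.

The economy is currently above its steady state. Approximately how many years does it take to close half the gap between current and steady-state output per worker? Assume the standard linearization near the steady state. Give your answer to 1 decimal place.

Near the steady state the convergence rate is λ = (1 − α)(n + δ).
λ = (1 − 0.5) × 0.070 = 0.5 × 0.070 = 0.0350
Half-life = ln 2 / λ = 0.6931 / 0.0350 ≈ 19.80 years

about 19.8 years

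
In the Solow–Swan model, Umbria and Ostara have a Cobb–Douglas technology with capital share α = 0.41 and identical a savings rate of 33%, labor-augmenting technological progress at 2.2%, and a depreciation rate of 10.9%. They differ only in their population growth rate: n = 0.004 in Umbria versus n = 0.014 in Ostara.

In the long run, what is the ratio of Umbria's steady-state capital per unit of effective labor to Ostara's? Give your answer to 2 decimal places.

Steady-state k* = [s/(n + g + δ)]^(1/(1−α)), so the ratio is [ (s_U/(n + g + δ)_U) / (s_O/(n + g + δ)_O) ]^1.6949.
s_U/(n + g + δ)_U = 0.33/0.135 = 2.4444; s_O/(n + g + δ)_O = 0.33/0.145 = 2.2759.
Ratio = (2.4444/2.2759)^1.6949 = 1.0740^1.6949 ≈ 1.1286

k*_U / k*_O ≈ 1.13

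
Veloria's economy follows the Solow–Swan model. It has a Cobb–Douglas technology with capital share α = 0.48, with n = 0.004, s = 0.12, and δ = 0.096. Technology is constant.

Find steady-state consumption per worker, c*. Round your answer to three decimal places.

Steady state requires s·f(k) = (n + δ)·k, i.e. s·k^α = (n + δ)·k.
Rearranging, k^(1−α) = s / (n + δ).
k^0.52 = 0.12 / (0.004 + 0.096) = 0.12 / 0.100 = 1.2000
k* = 1.2000^(1/0.52) ≈ 1.4199
y* = (k*)^α = 1.4199^0.48 ≈ 1.1833
c* = (1 − s)·y* = (1 − 0.12) × 1.1833 ≈ 1.0413

c* ≈ 1.041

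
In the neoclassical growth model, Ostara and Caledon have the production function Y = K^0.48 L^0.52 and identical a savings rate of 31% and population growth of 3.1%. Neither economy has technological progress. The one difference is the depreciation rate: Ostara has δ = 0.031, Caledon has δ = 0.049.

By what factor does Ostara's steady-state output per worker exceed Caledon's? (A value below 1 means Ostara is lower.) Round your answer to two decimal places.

Steady-state y* = [s/(n + δ)]^(α/(1−α)), so the ratio is [ (s_O/(n + δ)_O) / (s_C/(n + δ)_C) ]^0.9231.
s_O/(n + δ)_O = 0.31/0.062 = 5.0000; s_C/(n + δ)_C = 0.31/0.080 = 3.8750.
Ratio = (5.0000/3.8750)^0.9231 = 1.2903^0.9231 ≈ 1.2653

ratio ≈ 1.27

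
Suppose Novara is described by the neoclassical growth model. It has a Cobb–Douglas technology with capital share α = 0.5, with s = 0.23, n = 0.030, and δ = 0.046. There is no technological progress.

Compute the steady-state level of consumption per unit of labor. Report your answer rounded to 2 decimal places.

c* ≈ 2.33

In steady state, investment equals break-even investment: s·k^α = (n + δ)·k.
Dividing both sides by k: k^(1−α) = s / (n + δ).
k^0.5 = 0.23 / (0.030 + 0.046) = 0.23 / 0.076 = 3.0263
k* = 3.0263^(1/0.5) ≈ 9.1585
y* = (k*)^α = 9.1585^0.5 ≈ 3.0263
c* = (1 − s)·y* = (1 − 0.23) × 3.0263 ≈ 2.3303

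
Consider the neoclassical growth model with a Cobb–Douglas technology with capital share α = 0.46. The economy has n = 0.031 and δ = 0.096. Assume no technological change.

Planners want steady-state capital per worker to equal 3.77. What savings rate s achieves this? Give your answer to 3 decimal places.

s ≈ 0.260

In steady state, investment equals break-even investment: s·k^α = (n + δ)·k.
So s / (n + δ) = (k*)^(1−α) = 3.77^0.54 = 2.0475.
Therefore s = 2.0475 × (n + δ) = 2.0475 × 0.127 = 0.2600.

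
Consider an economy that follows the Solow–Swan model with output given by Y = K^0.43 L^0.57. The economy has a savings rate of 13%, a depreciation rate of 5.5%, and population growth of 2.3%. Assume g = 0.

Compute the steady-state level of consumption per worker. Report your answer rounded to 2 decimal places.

In steady state, investment equals break-even investment: s·k^α = (n + δ)·k.
Dividing both sides by k: k^(1−α) = s / (n + δ).
k^0.57 = 0.13 / (0.023 + 0.055) = 0.13 / 0.078 = 1.6667
k* = 1.6667^(1/0.57) ≈ 2.4503
y* = (k*)^α = 2.4503^0.43 ≈ 1.4702
c* = (1 − s)·y* = (1 − 0.13) × 1.4702 ≈ 1.2791

c* ≈ 1.28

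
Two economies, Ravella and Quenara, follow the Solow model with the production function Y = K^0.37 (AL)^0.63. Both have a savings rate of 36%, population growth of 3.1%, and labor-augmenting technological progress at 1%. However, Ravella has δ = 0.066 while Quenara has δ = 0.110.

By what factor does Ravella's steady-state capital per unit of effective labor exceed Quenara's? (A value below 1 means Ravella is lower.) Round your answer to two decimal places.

Steady-state k* = [s/(n + g + δ)]^(1/(1−α)), so the ratio is [ (s_R/(n + g + δ)_R) / (s_Q/(n + g + δ)_Q) ]^1.5873.
s_R/(n + g + δ)_R = 0.36/0.107 = 3.3645; s_Q/(n + g + δ)_Q = 0.36/0.151 = 2.3841.
Ratio = (3.3645/2.3841)^1.5873 = 1.4112^1.5873 ≈ 1.7276

k*_R / k*_Q ≈ 1.73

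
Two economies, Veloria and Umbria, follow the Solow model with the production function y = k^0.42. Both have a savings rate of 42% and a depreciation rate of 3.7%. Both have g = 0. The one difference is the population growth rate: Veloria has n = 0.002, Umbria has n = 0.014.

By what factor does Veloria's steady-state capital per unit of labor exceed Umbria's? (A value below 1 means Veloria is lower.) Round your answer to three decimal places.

Steady-state k* = [s/(n + δ)]^(1/(1−α)), so the ratio is [ (s_V/(n + δ)_V) / (s_U/(n + δ)_U) ]^1.7241.
s_V/(n + δ)_V = 0.42/0.039 = 10.7692; s_U/(n + δ)_U = 0.42/0.051 = 8.2353.
Ratio = (10.7692/8.2353)^1.7241 = 1.3077^1.7241 ≈ 1.5881

k*_V / k*_U ≈ 1.588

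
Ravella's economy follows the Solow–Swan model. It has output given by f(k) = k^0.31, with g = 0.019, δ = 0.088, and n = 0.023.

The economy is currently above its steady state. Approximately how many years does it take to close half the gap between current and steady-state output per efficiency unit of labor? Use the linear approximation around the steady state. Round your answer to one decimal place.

Near the steady state the convergence rate is λ = (1 − α)(n + g + δ).
λ = (1 − 0.31) × 0.130 = 0.69 × 0.130 = 0.0897
Half-life = ln 2 / λ = 0.6931 / 0.0897 ≈ 7.73 years

half-life ≈ 7.7 years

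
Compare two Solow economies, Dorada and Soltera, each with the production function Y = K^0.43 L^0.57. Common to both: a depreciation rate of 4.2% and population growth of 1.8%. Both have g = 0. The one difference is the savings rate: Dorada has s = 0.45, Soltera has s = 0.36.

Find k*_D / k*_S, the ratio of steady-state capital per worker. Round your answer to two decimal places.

ratio ≈ 1.48

Steady-state k* = [s/(n + δ)]^(1/(1−α)), so the ratio is [ (s_D/(n + δ)_D) / (s_S/(n + δ)_S) ]^1.7544.
s_D/(n + δ)_D = 0.45/0.060 = 7.5000; s_S/(n + δ)_S = 0.36/0.060 = 6.0000.
Ratio = (7.5000/6.0000)^1.7544 = 1.2500^1.7544 ≈ 1.4792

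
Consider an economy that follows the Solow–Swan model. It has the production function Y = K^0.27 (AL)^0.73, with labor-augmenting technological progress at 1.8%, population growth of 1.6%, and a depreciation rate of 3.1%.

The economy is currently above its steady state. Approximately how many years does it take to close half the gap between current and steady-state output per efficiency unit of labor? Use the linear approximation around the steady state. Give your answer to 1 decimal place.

Near the steady state the convergence rate is λ = (1 − α)(n + g + δ).
λ = (1 − 0.27) × 0.065 = 0.73 × 0.065 = 0.04745
Half-life = ln 2 / λ = 0.6931 / 0.04745 ≈ 14.61 years

t_½ ≈ 14.6 years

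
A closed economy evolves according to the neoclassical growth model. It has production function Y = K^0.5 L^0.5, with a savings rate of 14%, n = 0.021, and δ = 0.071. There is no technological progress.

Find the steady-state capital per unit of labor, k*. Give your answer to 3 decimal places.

In steady state, investment equals break-even investment: s·k^α = (n + δ)·k.
Dividing both sides by k: k^(1−α) = s / (n + δ).
k^0.5 = 0.14 / (0.021 + 0.071) = 0.14 / 0.092 = 1.5217
k* = 1.5217^(1/0.5) ≈ 2.3156

k* = 2.316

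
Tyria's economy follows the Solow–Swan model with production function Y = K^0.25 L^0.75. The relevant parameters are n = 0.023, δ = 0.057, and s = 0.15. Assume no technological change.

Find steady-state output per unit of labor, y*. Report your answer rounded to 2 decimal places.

y* ≈ 1.23

At the steady state, Δk = 0, so s·k^α = (n + δ)·k.
Dividing both sides by k: k^(1−α) = s / (n + δ).
k^0.75 = 0.15 / (0.023 + 0.057) = 0.15 / 0.080 = 1.8750
k* = 1.8750^(1/0.75) ≈ 2.3121
y* = (k*)^α = 2.3121^0.25 ≈ 1.2331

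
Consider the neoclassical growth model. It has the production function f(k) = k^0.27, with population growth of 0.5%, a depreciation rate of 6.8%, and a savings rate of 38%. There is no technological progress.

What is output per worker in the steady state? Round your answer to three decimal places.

At the steady state, Δk = 0, so s·k^α = (n + δ)·k.
Dividing both sides by k: k^(1−α) = s / (n + δ).
k^0.73 = 0.38 / (0.005 + 0.068) = 0.38 / 0.073 = 5.2055
k* = 5.2055^(1/0.73) ≈ 9.5820
y* = (k*)^α = 9.5820^0.27 ≈ 1.8407

y* = 1.841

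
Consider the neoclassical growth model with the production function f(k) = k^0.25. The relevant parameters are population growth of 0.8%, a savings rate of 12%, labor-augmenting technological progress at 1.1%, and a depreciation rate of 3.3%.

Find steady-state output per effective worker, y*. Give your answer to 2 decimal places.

In steady state, investment equals break-even investment: s·k^α = (n + g + δ)·k.
Rearranging, k^(1−α) = s / (n + g + δ).
k^0.75 = 0.12 / (0.008 + 0.011 + 0.033) = 0.12 / 0.052 = 2.3077
k* = 2.3077^(1/0.75) ≈ 3.0496
y* = (k*)^α = 3.0496^0.25 ≈ 1.3215

y* = 1.32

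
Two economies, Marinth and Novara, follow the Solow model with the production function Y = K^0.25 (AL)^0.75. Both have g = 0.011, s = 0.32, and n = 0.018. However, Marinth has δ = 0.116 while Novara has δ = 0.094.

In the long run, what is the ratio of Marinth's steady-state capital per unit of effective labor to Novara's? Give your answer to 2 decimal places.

k*_M / k*_N ≈ 0.80

Steady-state k* = [s/(n + g + δ)]^(1/(1−α)), so the ratio is [ (s_M/(n + g + δ)_M) / (s_N/(n + g + δ)_N) ]^1.3333.
s_M/(n + g + δ)_M = 0.32/0.145 = 2.2069; s_N/(n + g + δ)_N = 0.32/0.123 = 2.6016.
Ratio = (2.2069/2.6016)^1.3333 = 0.8483^1.3333 ≈ 0.8030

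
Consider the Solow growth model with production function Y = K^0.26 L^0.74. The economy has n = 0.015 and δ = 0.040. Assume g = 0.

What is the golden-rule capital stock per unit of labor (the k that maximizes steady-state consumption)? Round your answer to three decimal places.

k_gold ≈ 8.159

The golden rule sets f'(k) = n + δ, i.e. α·k^(α−1) = n + δ.
So k^(1−α) = α / (n + δ) = 0.26 / 0.055 = 4.7273.
k_gold = 4.7273^(1/0.74) ≈ 8.1590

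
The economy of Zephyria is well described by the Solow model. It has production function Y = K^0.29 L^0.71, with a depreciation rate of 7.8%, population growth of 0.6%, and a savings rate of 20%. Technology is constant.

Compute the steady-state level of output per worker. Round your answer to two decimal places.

Steady state requires s·f(k) = (n + δ)·k, i.e. s·k^α = (n + δ)·k.
Rearranging, k^(1−α) = s / (n + δ).
k^0.71 = 0.20 / (0.006 + 0.078) = 0.20 / 0.084 = 2.3810
k* = 2.3810^(1/0.71) ≈ 3.3935
y* = (k*)^α = 3.3935^0.29 ≈ 1.4252

y* ≈ 1.43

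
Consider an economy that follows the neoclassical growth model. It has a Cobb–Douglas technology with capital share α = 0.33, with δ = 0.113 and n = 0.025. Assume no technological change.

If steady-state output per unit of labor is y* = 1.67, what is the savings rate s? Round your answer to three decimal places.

In steady state, investment equals break-even investment: s·k^α = (n + δ)·k.
Since y* = [s/(n + δ)]^(α/(1−α)), we have s/(n + δ) = (y*)^((1−α)/α) = 1.67^2.0303 = 2.8326.
Therefore s = 2.8326 × (n + δ) = 2.8326 × 0.138 = 0.3909.

s ≈ 0.391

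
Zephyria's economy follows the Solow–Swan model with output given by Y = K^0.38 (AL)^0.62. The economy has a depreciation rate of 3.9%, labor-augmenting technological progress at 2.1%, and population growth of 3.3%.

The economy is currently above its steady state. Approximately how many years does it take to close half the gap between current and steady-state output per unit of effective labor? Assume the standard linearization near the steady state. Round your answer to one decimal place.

Near the steady state the convergence rate is λ = (1 − α)(n + g + δ).
λ = (1 − 0.38) × 0.093 = 0.62 × 0.093 = 0.05766
Half-life = ln 2 / λ = 0.6931 / 0.05766 ≈ 12.02 years

half-life ≈ 12.0 years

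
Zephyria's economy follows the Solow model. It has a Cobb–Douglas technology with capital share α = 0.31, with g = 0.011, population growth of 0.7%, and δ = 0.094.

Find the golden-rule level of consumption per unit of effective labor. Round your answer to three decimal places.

c_gold ≈ 1.090

At the golden rule, f'(k) = n + g + δ, so α·k^(α−1) = n + g + δ and k_gold = (α/(n + g + δ))^(1/(1−α)).
k_gold = (0.31/0.112)^(1/0.69) = 2.7679^1.4493 ≈ 4.3733
c_gold = f(k_gold) − (n + g + δ)·k_gold = 1.5800 − 0.112×4.3733 ≈ 1.0902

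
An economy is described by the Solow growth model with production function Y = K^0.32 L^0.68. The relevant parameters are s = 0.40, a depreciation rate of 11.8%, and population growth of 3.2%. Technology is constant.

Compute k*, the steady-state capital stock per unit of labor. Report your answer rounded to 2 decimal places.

In steady state, investment equals break-even investment: s·k^α = (n + δ)·k.
Dividing both sides by k: k^(1−α) = s / (n + δ).
k^0.68 = 0.40 / (0.032 + 0.118) = 0.40 / 0.150 = 2.6667
k* = 2.6667^(1/0.68) ≈ 4.2309

k* ≈ 4.23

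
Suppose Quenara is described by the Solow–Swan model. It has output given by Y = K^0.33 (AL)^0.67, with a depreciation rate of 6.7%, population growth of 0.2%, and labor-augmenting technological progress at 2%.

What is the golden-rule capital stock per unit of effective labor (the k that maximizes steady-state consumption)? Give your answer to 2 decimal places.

k_gold ≈ 7.07

The golden rule sets f'(k) = n + g + δ, i.e. α·k^(α−1) = n + g + δ.
So k^(1−α) = α / (n + g + δ) = 0.33 / 0.089 = 3.7079.
k_gold = 3.7079^(1/0.67) ≈ 7.0704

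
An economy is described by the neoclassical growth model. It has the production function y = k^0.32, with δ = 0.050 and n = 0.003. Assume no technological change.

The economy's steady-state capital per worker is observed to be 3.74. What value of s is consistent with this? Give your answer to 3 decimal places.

In steady state, investment equals break-even investment: s·k^α = (n + δ)·k.
So s / (n + δ) = (k*)^(1−α) = 3.74^0.68 = 2.4522.
Therefore s = 2.4522 × (n + δ) = 2.4522 × 0.053 = 0.1300.

s ≈ 0.130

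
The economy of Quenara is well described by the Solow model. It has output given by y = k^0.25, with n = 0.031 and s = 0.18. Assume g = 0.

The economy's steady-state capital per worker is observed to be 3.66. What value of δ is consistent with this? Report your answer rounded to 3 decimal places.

δ ≈ 0.037

In steady state, investment equals break-even investment: s·k^α = (n + δ)·k.
So s / (n + δ) = (k*)^(1−α) = 3.66^0.75 = 2.6461.
Therefore n + δ = s / 2.6461 = 0.18 / 2.6461 = 0.0680, so δ = 0.0680 − 0.031 = 0.0370.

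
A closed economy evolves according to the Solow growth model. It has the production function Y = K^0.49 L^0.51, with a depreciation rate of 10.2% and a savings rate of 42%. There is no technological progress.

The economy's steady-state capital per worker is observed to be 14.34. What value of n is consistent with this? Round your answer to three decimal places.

n ≈ 0.006

At the steady state, Δk = 0, so s·k^α = (n + δ)·k.
So s / (n + δ) = (k*)^(1−α) = 14.34^0.51 = 3.8890.
Therefore n + δ = s / 3.8890 = 0.42 / 3.8890 = 0.1080, so n = 0.1080 − 0.102 = 0.0060.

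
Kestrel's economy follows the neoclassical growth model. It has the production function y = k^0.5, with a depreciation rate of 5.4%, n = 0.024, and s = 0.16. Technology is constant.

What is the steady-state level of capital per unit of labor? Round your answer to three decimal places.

In steady state, investment equals break-even investment: s·k^α = (n + δ)·k.
Rearranging, k^(1−α) = s / (n + δ).
k^0.5 = 0.16 / (0.024 + 0.054) = 0.16 / 0.078 = 2.0513
k* = 2.0513^(1/0.5) ≈ 4.2078

k* ≈ 4.208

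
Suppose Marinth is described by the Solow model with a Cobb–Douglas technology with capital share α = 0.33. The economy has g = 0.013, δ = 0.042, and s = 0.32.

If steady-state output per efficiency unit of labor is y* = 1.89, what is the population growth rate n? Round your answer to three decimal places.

n ≈ 0.033

At the steady state, Δk = 0, so s·k^α = (n + g + δ)·k.
Since y* = [s/(n + g + δ)]^(α/(1−α)), we have s/(n + g + δ) = (y*)^((1−α)/α) = 1.89^2.0303 = 3.6417.
Therefore n + g + δ = s / 3.6417 = 0.32 / 3.6417 = 0.0879, so n = 0.0879 − 0.055 = 0.0329.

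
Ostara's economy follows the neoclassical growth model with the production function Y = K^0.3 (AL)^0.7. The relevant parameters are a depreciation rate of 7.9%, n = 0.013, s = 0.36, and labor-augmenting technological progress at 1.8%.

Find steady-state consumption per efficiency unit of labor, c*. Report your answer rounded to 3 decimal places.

c* = 1.064

In steady state, investment equals break-even investment: s·k^α = (n + g + δ)·k.
Dividing both sides by k: k^(1−α) = s / (n + g + δ).
k^0.7 = 0.36 / (0.013 + 0.018 + 0.079) = 0.36 / 0.110 = 3.2727
k* = 3.2727^(1/0.7) ≈ 5.4398
y* = (k*)^α = 5.4398^0.3 ≈ 1.6622
c* = (1 − s)·y* = (1 − 0.36) × 1.6622 ≈ 1.0638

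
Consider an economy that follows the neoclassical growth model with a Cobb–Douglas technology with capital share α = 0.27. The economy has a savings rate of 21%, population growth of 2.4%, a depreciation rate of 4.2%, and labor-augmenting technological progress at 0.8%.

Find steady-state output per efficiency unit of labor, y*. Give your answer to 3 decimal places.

y* ≈ 1.471

At the steady state, Δk = 0, so s·k^α = (n + g + δ)·k.
Dividing both sides by k: k^(1−α) = s / (n + g + δ).
k^0.73 = 0.21 / (0.024 + 0.008 + 0.042) = 0.21 / 0.074 = 2.8378
k* = 2.8378^(1/0.73) ≈ 4.1737
y* = (k*)^α = 4.1737^0.27 ≈ 1.4708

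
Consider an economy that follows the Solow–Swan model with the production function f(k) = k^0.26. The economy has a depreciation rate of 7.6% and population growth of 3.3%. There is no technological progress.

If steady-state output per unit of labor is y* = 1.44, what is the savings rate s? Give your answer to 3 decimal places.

Steady state requires s·f(k) = (n + δ)·k, i.e. s·k^α = (n + δ)·k.
Since y* = [s/(n + δ)]^(α/(1−α)), we have s/(n + δ) = (y*)^((1−α)/α) = 1.44^2.8462 = 2.8231.
Therefore s = 2.8231 × (n + δ) = 2.8231 × 0.109 = 0.3077.

s ≈ 0.308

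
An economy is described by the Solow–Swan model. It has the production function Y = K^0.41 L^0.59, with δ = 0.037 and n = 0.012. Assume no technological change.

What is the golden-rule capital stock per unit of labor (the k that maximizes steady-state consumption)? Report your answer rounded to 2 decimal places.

k_gold ≈ 36.62

The golden rule sets f'(k) = n + δ, i.e. α·k^(α−1) = n + δ.
So k^(1−α) = α / (n + δ) = 0.41 / 0.049 = 8.3673.
k_gold = 8.3673^(1/0.59) ≈ 36.6188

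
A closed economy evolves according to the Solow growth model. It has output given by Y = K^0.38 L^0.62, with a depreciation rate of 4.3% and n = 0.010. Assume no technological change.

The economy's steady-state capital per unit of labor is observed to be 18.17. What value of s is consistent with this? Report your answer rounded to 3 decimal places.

Steady state requires s·f(k) = (n + δ)·k, i.e. s·k^α = (n + δ)·k.
So s / (n + δ) = (k*)^(1−α) = 18.17^0.62 = 6.0367.
Therefore s = 6.0367 × (n + δ) = 6.0367 × 0.053 = 0.3199.

s ≈ 0.320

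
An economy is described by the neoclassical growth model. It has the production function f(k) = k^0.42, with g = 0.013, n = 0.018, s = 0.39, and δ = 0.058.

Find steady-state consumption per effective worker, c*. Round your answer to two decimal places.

c* ≈ 1.78

In steady state, investment equals break-even investment: s·k^α = (n + g + δ)·k.
Dividing both sides by k: k^(1−α) = s / (n + g + δ).
k^0.58 = 0.39 / (0.018 + 0.013 + 0.058) = 0.39 / 0.089 = 4.3820
k* = 4.3820^(1/0.58) ≈ 12.7741
y* = (k*)^α = 12.7741^0.42 ≈ 2.9151
c* = (1 − s)·y* = (1 − 0.39) × 2.9151 ≈ 1.7782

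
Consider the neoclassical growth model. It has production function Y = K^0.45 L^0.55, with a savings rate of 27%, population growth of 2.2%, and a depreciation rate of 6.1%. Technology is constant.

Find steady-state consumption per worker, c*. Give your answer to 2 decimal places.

At the steady state, Δk = 0, so s·k^α = (n + δ)·k.
Dividing both sides by k: k^(1−α) = s / (n + δ).
k^0.55 = 0.27 / (0.022 + 0.061) = 0.27 / 0.083 = 3.2530
k* = 3.2530^(1/0.55) ≈ 8.5394
y* = (k*)^α = 8.5394^0.45 ≈ 2.6251
c* = (1 − s)·y* = (1 − 0.27) × 2.6251 ≈ 1.9163

c* ≈ 1.92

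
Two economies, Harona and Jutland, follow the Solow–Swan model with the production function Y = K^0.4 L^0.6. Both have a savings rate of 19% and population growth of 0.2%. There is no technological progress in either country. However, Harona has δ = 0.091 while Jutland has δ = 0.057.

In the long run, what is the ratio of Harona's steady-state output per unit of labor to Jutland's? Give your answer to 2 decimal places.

ratio ≈ 0.74

Steady-state y* = [s/(n + δ)]^(α/(1−α)), so the ratio is [ (s_H/(n + δ)_H) / (s_J/(n + δ)_J) ]^0.6667.
s_H/(n + δ)_H = 0.19/0.093 = 2.0430; s_J/(n + δ)_J = 0.19/0.059 = 3.2203.
Ratio = (2.0430/3.2203)^0.6667 = 0.6344^0.6667 ≈ 0.7383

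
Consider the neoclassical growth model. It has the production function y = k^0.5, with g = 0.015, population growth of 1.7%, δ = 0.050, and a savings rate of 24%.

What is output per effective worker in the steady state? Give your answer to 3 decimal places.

y* = 2.927

At the steady state, Δk = 0, so s·k^α = (n + g + δ)·k.
Dividing both sides by k: k^(1−α) = s / (n + g + δ).
k^0.5 = 0.24 / (0.017 + 0.015 + 0.050) = 0.24 / 0.082 = 2.9268
k* = 2.9268^(1/0.5) ≈ 8.5662
y* = (k*)^α = 8.5662^0.5 ≈ 2.9268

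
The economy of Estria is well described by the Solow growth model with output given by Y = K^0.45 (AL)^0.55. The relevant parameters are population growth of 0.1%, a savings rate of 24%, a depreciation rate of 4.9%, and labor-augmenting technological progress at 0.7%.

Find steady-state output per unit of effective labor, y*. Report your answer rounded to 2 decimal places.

y* = 3.24

In steady state, investment equals break-even investment: s·k^α = (n + g + δ)·k.
Dividing both sides by k: k^(1−α) = s / (n + g + δ).
k^0.55 = 0.24 / (0.001 + 0.007 + 0.049) = 0.24 / 0.057 = 4.2105
k* = 4.2105^(1/0.55) ≈ 13.6506
y* = (k*)^α = 13.6506^0.45 ≈ 3.2420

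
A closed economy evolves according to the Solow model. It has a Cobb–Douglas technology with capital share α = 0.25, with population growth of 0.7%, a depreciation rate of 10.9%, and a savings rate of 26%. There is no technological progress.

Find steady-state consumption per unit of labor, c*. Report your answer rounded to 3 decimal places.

c* ≈ 0.968

Steady state requires s·f(k) = (n + δ)·k, i.e. s·k^α = (n + δ)·k.
Dividing both sides by k: k^(1−α) = s / (n + δ).
k^0.75 = 0.26 / (0.007 + 0.109) = 0.26 / 0.116 = 2.2414
k* = 2.2414^(1/0.75) ≈ 2.9333
y* = (k*)^α = 2.9333^0.25 ≈ 1.3087
c* = (1 − s)·y* = (1 − 0.26) × 1.3087 ≈ 0.9684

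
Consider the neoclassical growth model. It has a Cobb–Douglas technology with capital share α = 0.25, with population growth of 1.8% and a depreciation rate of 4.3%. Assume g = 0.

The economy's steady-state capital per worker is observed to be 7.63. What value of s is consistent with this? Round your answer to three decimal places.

s ≈ 0.280

At the steady state, Δk = 0, so s·k^α = (n + δ)·k.
So s / (n + δ) = (k*)^(1−α) = 7.63^0.75 = 4.5909.
Therefore s = 4.5909 × (n + δ) = 4.5909 × 0.061 = 0.2800.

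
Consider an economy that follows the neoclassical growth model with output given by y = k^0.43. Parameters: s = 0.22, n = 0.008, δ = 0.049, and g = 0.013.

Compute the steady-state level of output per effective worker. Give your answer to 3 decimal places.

y* ≈ 2.372

In steady state, investment equals break-even investment: s·k^α = (n + g + δ)·k.
Dividing both sides by k: k^(1−α) = s / (n + g + δ).
k^0.57 = 0.22 / (0.008 + 0.013 + 0.049) = 0.22 / 0.070 = 3.1429
k* = 3.1429^(1/0.57) ≈ 7.4561
y* = (k*)^α = 7.4561^0.43 ≈ 2.3724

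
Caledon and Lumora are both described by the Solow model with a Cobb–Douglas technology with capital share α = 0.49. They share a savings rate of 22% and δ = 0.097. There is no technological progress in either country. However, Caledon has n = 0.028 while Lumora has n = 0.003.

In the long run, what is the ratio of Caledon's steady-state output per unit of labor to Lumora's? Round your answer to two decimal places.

y*_C / y*_L ≈ 0.81

Steady-state y* = [s/(n + δ)]^(α/(1−α)), so the ratio is [ (s_C/(n + δ)_C) / (s_L/(n + δ)_L) ]^0.9608.
s_C/(n + δ)_C = 0.22/0.125 = 1.7600; s_L/(n + δ)_L = 0.22/0.100 = 2.2000.
Ratio = (1.7600/2.2000)^0.9608 = 0.8000^0.9608 ≈ 0.8070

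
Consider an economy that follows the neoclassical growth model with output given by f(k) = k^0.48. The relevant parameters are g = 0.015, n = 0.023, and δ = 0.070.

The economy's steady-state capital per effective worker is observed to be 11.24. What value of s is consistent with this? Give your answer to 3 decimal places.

s ≈ 0.380

In steady state, investment equals break-even investment: s·k^α = (n + g + δ)·k.
So s / (n + g + δ) = (k*)^(1−α) = 11.24^0.52 = 3.5188.
Therefore s = 3.5188 × (n + g + δ) = 3.5188 × 0.108 = 0.3800.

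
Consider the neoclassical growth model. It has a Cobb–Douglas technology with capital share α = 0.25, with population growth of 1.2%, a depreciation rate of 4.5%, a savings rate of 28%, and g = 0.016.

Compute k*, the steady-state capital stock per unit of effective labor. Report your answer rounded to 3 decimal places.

In steady state, investment equals break-even investment: s·k^α = (n + g + δ)·k.
Dividing both sides by k: k^(1−α) = s / (n + g + δ).
k^0.75 = 0.28 / (0.012 + 0.016 + 0.045) = 0.28 / 0.073 = 3.8356
k* = 3.8356^(1/0.75) ≈ 6.0041

k* = 6.004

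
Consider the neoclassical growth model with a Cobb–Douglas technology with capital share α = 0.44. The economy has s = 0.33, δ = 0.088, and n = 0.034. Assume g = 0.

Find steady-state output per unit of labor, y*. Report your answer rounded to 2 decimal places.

y* ≈ 2.19

In steady state, investment equals break-even investment: s·k^α = (n + δ)·k.
Dividing both sides by k: k^(1−α) = s / (n + δ).
k^0.56 = 0.33 / (0.034 + 0.088) = 0.33 / 0.122 = 2.7049
k* = 2.7049^(1/0.56) ≈ 5.9115
y* = (k*)^α = 5.9115^0.44 ≈ 2.1855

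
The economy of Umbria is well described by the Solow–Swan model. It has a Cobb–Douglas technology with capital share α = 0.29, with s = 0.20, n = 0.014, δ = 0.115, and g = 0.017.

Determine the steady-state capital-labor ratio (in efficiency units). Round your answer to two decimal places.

k* = 1.56

In steady state, investment equals break-even investment: s·k^α = (n + g + δ)·k.
Dividing both sides by k: k^(1−α) = s / (n + g + δ).
k^0.71 = 0.20 / (0.014 + 0.017 + 0.115) = 0.20 / 0.146 = 1.3699
k* = 1.3699^(1/0.71) ≈ 1.5578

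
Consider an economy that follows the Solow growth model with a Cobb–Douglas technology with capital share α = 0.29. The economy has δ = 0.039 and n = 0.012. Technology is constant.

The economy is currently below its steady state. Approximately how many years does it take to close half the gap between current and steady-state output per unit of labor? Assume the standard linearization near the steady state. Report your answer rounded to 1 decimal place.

t_½ ≈ 19.1 years

Near the steady state the convergence rate is λ = (1 − α)(n + δ).
λ = (1 − 0.29) × 0.051 = 0.71 × 0.051 = 0.03621
Half-life = ln 2 / λ = 0.6931 / 0.03621 ≈ 19.14 years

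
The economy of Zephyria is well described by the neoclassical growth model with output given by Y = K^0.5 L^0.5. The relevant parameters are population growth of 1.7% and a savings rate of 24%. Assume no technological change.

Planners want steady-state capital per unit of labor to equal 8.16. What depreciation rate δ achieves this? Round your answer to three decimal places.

δ ≈ 0.067

In steady state, investment equals break-even investment: s·k^α = (n + δ)·k.
So s / (n + δ) = (k*)^(1−α) = 8.16^0.5 = 2.8566.
Therefore n + δ = s / 2.8566 = 0.24 / 2.8566 = 0.0840, so δ = 0.0840 − 0.017 = 0.0670.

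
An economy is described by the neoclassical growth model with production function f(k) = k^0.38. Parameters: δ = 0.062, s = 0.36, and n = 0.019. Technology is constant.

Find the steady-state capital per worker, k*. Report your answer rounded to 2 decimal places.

k* ≈ 11.09

At the steady state, Δk = 0, so s·k^α = (n + δ)·k.
Rearranging, k^(1−α) = s / (n + δ).
k^0.62 = 0.36 / (0.019 + 0.062) = 0.36 / 0.081 = 4.4444
k* = 4.4444^(1/0.62) ≈ 11.0882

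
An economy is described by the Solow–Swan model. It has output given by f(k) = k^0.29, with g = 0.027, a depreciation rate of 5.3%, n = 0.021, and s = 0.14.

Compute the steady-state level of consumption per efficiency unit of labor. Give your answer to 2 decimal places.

In steady state, investment equals break-even investment: s·k^α = (n + g + δ)·k.
Rearranging, k^(1−α) = s / (n + g + δ).
k^0.71 = 0.14 / (0.021 + 0.027 + 0.053) = 0.14 / 0.101 = 1.3861
k* = 1.3861^(1/0.71) ≈ 1.5838
y* = (k*)^α = 1.5838^0.29 ≈ 1.1426
c* = (1 − s)·y* = (1 − 0.14) × 1.1426 ≈ 0.9826

c* = 0.98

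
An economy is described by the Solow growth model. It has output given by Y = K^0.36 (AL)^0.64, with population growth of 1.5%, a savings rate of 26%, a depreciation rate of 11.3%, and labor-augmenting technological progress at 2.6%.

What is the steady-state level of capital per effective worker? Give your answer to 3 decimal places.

Steady state requires s·f(k) = (n + g + δ)·k, i.e. s·k^α = (n + g + δ)·k.
Dividing both sides by k: k^(1−α) = s / (n + g + δ).
k^0.64 = 0.26 / (0.015 + 0.026 + 0.113) = 0.26 / 0.154 = 1.6883
k* = 1.6883^(1/0.64) ≈ 2.2667

k* ≈ 2.267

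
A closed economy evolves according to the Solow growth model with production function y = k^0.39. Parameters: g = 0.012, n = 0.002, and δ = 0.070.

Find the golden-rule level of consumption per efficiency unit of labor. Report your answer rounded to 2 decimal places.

c_gold ≈ 1.63

At the golden rule, f'(k) = n + g + δ, so α·k^(α−1) = n + g + δ and k_gold = (α/(n + g + δ))^(1/(1−α)).
k_gold = (0.39/0.084)^(1/0.61) = 4.6429^1.6393 ≈ 12.3899
c_gold = f(k_gold) − (n + g + δ)·k_gold = 2.6687 − 0.084×12.3899 ≈ 1.6279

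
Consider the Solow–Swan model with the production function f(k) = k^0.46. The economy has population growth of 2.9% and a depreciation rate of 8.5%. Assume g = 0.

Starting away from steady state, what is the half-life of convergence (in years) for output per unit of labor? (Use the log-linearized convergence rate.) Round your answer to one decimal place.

Near the steady state the convergence rate is λ = (1 − α)(n + δ).
λ = (1 − 0.46) × 0.114 = 0.54 × 0.114 = 0.06156
Half-life = ln 2 / λ = 0.6931 / 0.06156 ≈ 11.26 years

about 11.3 years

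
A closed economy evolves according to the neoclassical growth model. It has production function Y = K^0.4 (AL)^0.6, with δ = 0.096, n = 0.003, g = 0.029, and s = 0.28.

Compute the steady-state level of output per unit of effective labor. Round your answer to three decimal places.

Steady state requires s·f(k) = (n + g + δ)·k, i.e. s·k^α = (n + g + δ)·k.
Rearranging, k^(1−α) = s / (n + g + δ).
k^0.6 = 0.28 / (0.003 + 0.029 + 0.096) = 0.28 / 0.128 = 2.1875
k* = 2.1875^(1/0.6) ≈ 3.6862
y* = (k*)^α = 3.6862^0.4 ≈ 1.6851

y* ≈ 1.685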